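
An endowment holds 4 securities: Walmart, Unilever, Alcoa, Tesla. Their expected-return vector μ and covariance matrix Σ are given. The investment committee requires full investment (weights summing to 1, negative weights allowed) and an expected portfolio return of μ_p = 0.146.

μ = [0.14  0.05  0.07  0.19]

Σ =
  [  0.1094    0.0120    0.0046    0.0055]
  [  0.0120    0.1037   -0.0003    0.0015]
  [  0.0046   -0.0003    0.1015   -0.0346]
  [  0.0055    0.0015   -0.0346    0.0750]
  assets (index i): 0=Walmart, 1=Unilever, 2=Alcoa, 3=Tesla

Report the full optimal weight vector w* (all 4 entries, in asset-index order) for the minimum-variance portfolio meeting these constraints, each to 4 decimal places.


0.1658  0.0256  0.2677  0.5409

x=Σ⁻¹μ = [1.0062  0.3236  1.7576  3.2639]
y=Σ⁻¹𝟙 = [6.4777  8.6477  16.5039  20.2992]
a=μᵀx=0.900232  b=𝟙ᵀx=6.351382  c=𝟙ᵀy=51.928529  D=ac−b²=6.407652
λ₁=(c·0.146−b)/D = (51.928529·0.146−6.351382)/6.407652 = 0.191987
λ₂=(a−b·0.146)/D = (0.900232−6.351382·0.146)/6.407652 = -0.004225
w* = 0.191987·x + -0.004225·y:
  w_0 = 0.191987·1.0062 + -0.004225·6.4777 = 0.1658  (Walmart)
  w_1 = 0.191987·0.3236 + -0.004225·8.6477 = 0.0256  (Unilever)
  w_2 = 0.191987·1.7576 + -0.004225·16.5039 = 0.2677  (Alcoa)
  w_3 = 0.191987·3.2639 + -0.004225·20.2992 = 0.5409  (Tesla)
Σw_i=1.0000  μᵀw=0.1460
σ²=wᵀΣw=λ₁·μ_p+λ₂ = 0.191987·0.146 + -0.004225 = 0.023805 ≈ 0.0238


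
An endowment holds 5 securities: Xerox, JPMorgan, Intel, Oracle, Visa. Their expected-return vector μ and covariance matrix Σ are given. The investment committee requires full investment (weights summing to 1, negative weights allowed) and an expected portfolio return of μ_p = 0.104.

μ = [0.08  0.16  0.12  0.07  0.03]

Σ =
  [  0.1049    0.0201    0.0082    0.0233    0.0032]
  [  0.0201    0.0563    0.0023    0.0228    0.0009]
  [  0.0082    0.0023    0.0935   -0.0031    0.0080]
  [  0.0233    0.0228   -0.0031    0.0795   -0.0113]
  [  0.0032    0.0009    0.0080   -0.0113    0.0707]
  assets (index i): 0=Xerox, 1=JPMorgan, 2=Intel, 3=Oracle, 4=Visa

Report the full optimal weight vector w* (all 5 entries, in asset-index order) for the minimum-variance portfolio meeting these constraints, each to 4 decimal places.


p=Σ⁻¹μ = [0.1106  2.6828  1.1895  0.1644  0.2768]
q=Σ⁻¹𝟙 = [3.8189  11.5094  9.1892  10.5743  14.4752]
a=μᵀp=0.600654  b=𝟙ᵀp=4.424192  c=𝟙ᵀq=49.567140  D=ac−b²=10.199252
λ₁=(c·0.104−b)/D = (49.567140·0.104−4.424192)/10.199252 = 0.071651
λ₂=(a−b·0.104)/D = (0.600654−4.424192·0.104)/10.199252 = 0.013779
w* = 0.071651·p + 0.013779·q:
  w_0 = 0.071651·0.1106 + 0.013779·3.8189 = 0.0605  (Xerox)
  w_1 = 0.071651·2.6828 + 0.013779·11.5094 = 0.3508  (JPMorgan)
  w_2 = 0.071651·1.1895 + 0.013779·9.1892 = 0.2118  (Intel)
  w_3 = 0.071651·0.1644 + 0.013779·10.5743 = 0.1575  (Oracle)
  w_4 = 0.071651·0.2768 + 0.013779·14.4752 = 0.2193  (Visa)
Σw_i=1.0000  μᵀw=0.1040
σ²=wᵀΣw=λ₁·μ_p+λ₂ = 0.071651·0.104 + 0.013779 = 0.021231 ≈ 0.0212

0.0605  0.3508  0.2118  0.1575  0.2193


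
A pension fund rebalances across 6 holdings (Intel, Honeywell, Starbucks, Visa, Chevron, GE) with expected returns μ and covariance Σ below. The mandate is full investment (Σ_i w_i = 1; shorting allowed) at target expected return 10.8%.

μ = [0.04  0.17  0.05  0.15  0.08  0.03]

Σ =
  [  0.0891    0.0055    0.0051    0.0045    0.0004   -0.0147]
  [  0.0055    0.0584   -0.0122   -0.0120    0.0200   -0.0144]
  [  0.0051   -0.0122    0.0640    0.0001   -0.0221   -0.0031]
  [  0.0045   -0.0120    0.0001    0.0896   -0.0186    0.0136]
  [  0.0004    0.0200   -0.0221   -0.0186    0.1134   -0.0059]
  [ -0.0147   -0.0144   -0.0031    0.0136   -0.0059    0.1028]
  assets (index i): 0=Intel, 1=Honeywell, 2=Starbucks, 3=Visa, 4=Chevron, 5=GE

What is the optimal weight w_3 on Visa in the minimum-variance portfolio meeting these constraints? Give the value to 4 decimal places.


0.1944

u=Σ⁻¹μ = [0.1116  3.6007  1.7652  2.2233  0.8109  0.6178]
v=Σ⁻¹𝟙 = [9.9264  23.3601  24.2406  14.2255  12.4483  13.9828]
a=μᵀu=1.121742  b=𝟙ᵀu=9.129477  c=𝟙ᵀv=98.183720  D=ac−b²=26.789433
λ₁=(c·0.108−b)/D = (98.183720·0.108−9.129477)/26.789433 = 0.055035
λ₂=(a−b·0.108)/D = (1.121742−9.129477·0.108)/26.789433 = 0.005068
w* = 0.055035·u + 0.005068·v:
  w_0 = 0.055035·0.1116 + 0.005068·9.9264 = 0.0564  (Intel)
  w_1 = 0.055035·3.6007 + 0.005068·23.3601 = 0.3165  (Honeywell)
  w_2 = 0.055035·1.7652 + 0.005068·24.2406 = 0.2200  (Starbucks)
  w_3 = 0.055035·2.2233 + 0.005068·14.2255 = 0.1944  (Visa)
  w_4 = 0.055035·0.8109 + 0.005068·12.4483 = 0.1077  (Chevron)
  w_5 = 0.055035·0.6178 + 0.005068·13.9828 = 0.1049  (GE)
Σw_i=1.0000  μᵀw=0.1080
σ²=wᵀΣw=λ₁·μ_p+λ₂ = 0.055035·0.108 + 0.005068 = 0.011011 ≈ 0.0110


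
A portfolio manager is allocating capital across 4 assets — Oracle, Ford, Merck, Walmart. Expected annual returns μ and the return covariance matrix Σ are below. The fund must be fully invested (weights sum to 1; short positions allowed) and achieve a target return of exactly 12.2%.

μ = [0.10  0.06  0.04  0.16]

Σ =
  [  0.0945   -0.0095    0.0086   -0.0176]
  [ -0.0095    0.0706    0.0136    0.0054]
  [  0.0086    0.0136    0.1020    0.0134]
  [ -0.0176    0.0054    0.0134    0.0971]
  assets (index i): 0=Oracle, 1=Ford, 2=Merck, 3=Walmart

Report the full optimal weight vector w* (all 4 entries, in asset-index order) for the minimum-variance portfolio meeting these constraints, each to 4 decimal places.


p=Σ⁻¹μ = [1.5125  0.9298  -0.1070  1.8850]
q=Σ⁻¹𝟙 = [13.6144  14.1156  5.2960  11.2505]
a=μᵀp=0.504355  b=𝟙ᵀp=4.220293  c=𝟙ᵀq=44.276434  D=ac−b²=4.520149
λ₁=(c·0.122−b)/D = (44.276434·0.122−4.220293)/4.520149 = 0.261370
λ₂=(a−b·0.122)/D = (0.504355−4.220293·0.122)/4.520149 = -0.002328
w* = 0.261370·p + -0.002328·q:
  w_0 = 0.261370·1.5125 + -0.002328·13.6144 = 0.3636  (Oracle)
  w_1 = 0.261370·0.9298 + -0.002328·14.1156 = 0.2102  (Ford)
  w_2 = 0.261370·-0.1070 + -0.002328·5.2960 = -0.0403  (Merck)
  w_3 = 0.261370·1.8850 + -0.002328·11.2505 = 0.4665  (Walmart)
Σw_i=1.0000  μᵀw=0.1220
σ²=wᵀΣw=λ₁·μ_p+λ₂ = 0.261370·0.122 + -0.002328 = 0.029560 ≈ 0.0296

0.3636  0.2102  -0.0403  0.4665


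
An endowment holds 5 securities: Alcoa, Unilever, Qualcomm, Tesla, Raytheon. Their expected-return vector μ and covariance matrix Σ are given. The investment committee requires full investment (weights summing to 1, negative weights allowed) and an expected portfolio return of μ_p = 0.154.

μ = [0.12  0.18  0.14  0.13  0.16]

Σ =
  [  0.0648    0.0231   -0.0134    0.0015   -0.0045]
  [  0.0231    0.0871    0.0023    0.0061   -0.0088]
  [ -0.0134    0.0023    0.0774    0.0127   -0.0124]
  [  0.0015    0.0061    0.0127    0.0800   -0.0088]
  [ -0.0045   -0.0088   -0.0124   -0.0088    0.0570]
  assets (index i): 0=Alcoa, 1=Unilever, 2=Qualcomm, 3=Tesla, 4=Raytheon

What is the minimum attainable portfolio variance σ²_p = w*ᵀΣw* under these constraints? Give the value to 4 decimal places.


u=Σ⁻¹μ = [1.9786  1.7764  2.4955  1.4976  4.0115]
v=Σ⁻¹𝟙 = [17.8050  8.0919  18.0181  11.5378  25.8998]
a=μᵀu=1.743075  b=𝟙ᵀu=11.759546  c=𝟙ᵀv=81.352521  D=ac−b²=3.516655
λ₁=(c·0.154−b)/D = (81.352521·0.154−11.759546)/3.516655 = 0.218600
λ₂=(a−b·0.154)/D = (1.743075−11.759546·0.154)/3.516655 = -0.019307
w* = 0.218600·u + -0.019307·v:
  w_0 = 0.218600·1.9786 + -0.019307·17.8050 = 0.0888  (Alcoa)
  w_1 = 0.218600·1.7764 + -0.019307·8.0919 = 0.2321  (Unilever)
  w_2 = 0.218600·2.4955 + -0.019307·18.0181 = 0.1976  (Qualcomm)
  w_3 = 0.218600·1.4976 + -0.019307·11.5378 = 0.1046  (Tesla)
  w_4 = 0.218600·4.0115 + -0.019307·25.8998 = 0.3769  (Raytheon)
Σw_i=1.0000  μᵀw=0.1540
σ²=wᵀΣw=λ₁·μ_p+λ₂ = 0.218600·0.154 + -0.019307 = 0.014358 ≈ 0.0144

0.0144


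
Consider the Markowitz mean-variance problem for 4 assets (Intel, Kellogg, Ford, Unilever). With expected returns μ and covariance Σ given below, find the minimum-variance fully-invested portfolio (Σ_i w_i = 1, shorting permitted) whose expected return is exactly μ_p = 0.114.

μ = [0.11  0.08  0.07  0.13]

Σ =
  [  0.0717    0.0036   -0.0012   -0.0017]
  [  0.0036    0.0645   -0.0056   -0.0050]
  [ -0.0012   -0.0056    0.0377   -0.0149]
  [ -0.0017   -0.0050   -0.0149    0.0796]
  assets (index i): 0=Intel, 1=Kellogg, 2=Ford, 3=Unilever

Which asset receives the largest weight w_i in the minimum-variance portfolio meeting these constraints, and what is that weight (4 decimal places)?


x=Σ⁻¹μ = [1.5607  1.6013  3.0698  2.3417]
y=Σ⁻¹𝟙 = [14.1038  19.6914  38.3061  21.2713]
a=μᵀx=0.819081  b=𝟙ᵀx=8.573418  c=𝟙ᵀy=93.372521  D=ac−b²=2.976132
λ₁=(c·0.114−b)/D = (93.372521·0.114−8.573418)/2.976132 = 0.695886
λ₂=(a−b·0.114)/D = (0.819081−8.573418·0.114)/2.976132 = -0.053186
w* = 0.695886·x + -0.053186·y:
  w_0 = 0.695886·1.5607 + -0.053186·14.1038 = 0.3359  (Intel)
  w_1 = 0.695886·1.6013 + -0.053186·19.6914 = 0.0670  (Kellogg)
  w_2 = 0.695886·3.0698 + -0.053186·38.3061 = 0.0989  (Ford)
  w_3 = 0.695886·2.3417 + -0.053186·21.2713 = 0.4982  (Unilever)
Σw_i=1.0000  μᵀw=0.1140
σ²=wᵀΣw=λ₁·μ_p+λ₂ = 0.695886·0.114 + -0.053186 = 0.026145 ≈ 0.0261

Unilever (0.4982)


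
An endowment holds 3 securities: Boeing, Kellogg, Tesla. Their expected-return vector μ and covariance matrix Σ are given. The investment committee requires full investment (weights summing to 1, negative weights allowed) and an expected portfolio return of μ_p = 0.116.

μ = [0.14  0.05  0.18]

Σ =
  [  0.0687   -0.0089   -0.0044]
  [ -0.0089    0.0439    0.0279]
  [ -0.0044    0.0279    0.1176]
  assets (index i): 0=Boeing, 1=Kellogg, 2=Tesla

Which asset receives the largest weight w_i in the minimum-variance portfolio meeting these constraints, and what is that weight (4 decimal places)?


u=Σ⁻¹μ = [2.2170  0.6629  1.4563]
v=Σ⁻¹𝟙 = [17.9149  24.2349  3.4241]
a=μᵀu=0.605656  b=𝟙ᵀu=4.336171  c=𝟙ᵀv=45.573900  D=ac−b²=8.799737
λ₁=(c·0.116−b)/D = (45.573900·0.116−4.336171)/8.799737 = 0.108003
λ₂=(a−b·0.116)/D = (0.605656−4.336171·0.116)/8.799737 = 0.011666
w* = 0.108003·u + 0.011666·v:
  w_0 = 0.108003·2.2170 + 0.011666·17.9149 = 0.4484  (Boeing)
  w_1 = 0.108003·0.6629 + 0.011666·24.2349 = 0.3543  (Kellogg)
  w_2 = 0.108003·1.4563 + 0.011666·3.4241 = 0.1972  (Tesla)
Σw_i=1.0000  μᵀw=0.1160
σ²=wᵀΣw=λ₁·μ_p+λ₂ = 0.108003·0.116 + 0.011666 = 0.024195 ≈ 0.0242

Boeing (0.4484)


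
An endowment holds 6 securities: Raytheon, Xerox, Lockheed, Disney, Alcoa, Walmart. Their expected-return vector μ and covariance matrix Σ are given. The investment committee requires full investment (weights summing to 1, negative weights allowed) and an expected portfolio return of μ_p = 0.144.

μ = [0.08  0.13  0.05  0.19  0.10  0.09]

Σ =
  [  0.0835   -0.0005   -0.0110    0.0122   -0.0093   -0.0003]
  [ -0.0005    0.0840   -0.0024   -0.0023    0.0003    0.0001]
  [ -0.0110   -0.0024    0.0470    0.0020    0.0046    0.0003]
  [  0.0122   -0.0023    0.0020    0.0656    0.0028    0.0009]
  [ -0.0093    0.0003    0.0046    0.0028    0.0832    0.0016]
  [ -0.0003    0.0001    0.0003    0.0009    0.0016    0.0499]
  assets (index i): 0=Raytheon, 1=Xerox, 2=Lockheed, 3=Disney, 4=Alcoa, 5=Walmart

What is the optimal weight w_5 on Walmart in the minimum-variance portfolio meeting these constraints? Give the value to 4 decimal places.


0.1714

p=Σ⁻¹μ = [0.8508  1.6522  1.1136  2.6914  1.1059  1.7147]
q=Σ⁻¹𝟙 = [14.8562  12.9187  23.6701  11.4527  11.5664  19.3838]
a=μᵀp=1.114807  b=𝟙ᵀp=9.128618  c=𝟙ᵀq=93.847841  D=ac−b²=21.290588
λ₁=(c·0.144−b)/D = (93.847841·0.144−9.128618)/21.290588 = 0.205982
λ₂=(a−b·0.144)/D = (1.114807−9.128618·0.144)/21.290588 = -0.009380
w* = 0.205982·p + -0.009380·q:
  w_0 = 0.205982·0.8508 + -0.009380·14.8562 = 0.0359  (Raytheon)
  w_1 = 0.205982·1.6522 + -0.009380·12.9187 = 0.2191  (Xerox)
  w_2 = 0.205982·1.1136 + -0.009380·23.6701 = 0.0073  (Lockheed)
  w_3 = 0.205982·2.6914 + -0.009380·11.4527 = 0.4469  (Disney)
  w_4 = 0.205982·1.1059 + -0.009380·11.5664 = 0.1193  (Alcoa)
  w_5 = 0.205982·1.7147 + -0.009380·19.3838 = 0.1714  (Walmart)
Σw_i=1.0000  μᵀw=0.1440
σ²=wᵀΣw=λ₁·μ_p+λ₂ = 0.205982·0.144 + -0.009380 = 0.020281 ≈ 0.0203


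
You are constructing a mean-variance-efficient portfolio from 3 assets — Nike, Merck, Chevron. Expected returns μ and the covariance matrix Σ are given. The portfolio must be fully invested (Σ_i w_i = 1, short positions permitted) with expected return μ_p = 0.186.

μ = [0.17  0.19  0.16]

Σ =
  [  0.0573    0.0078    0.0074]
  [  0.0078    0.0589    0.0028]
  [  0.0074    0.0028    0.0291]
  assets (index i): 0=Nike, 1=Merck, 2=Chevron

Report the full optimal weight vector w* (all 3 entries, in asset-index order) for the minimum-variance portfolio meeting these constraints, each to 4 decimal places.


0.2160  0.7947  -0.0107

x=Σ⁻¹μ = [1.9832  2.7383  4.7305]
y=Σ⁻¹𝟙 = [11.6648  14.0046  30.0504]
a=μᵀx=1.614295  b=𝟙ᵀx=9.451962  c=𝟙ᵀy=55.719842  D=ac−b²=0.608659
λ₁=(c·0.186−b)/D = (55.719842·0.186−9.451962)/0.608659 = 1.498258
λ₂=(a−b·0.186)/D = (1.614295−9.451962·0.186)/0.608659 = -0.236208
w* = 1.498258·x + -0.236208·y:
  w_0 = 1.498258·1.9832 + -0.236208·11.6648 = 0.2160  (Nike)
  w_1 = 1.498258·2.7383 + -0.236208·14.0046 = 0.7947  (Merck)
  w_2 = 1.498258·4.7305 + -0.236208·30.0504 = -0.0107  (Chevron)
Σw_i=1.0000  μᵀw=0.1860
σ²=wᵀΣw=λ₁·μ_p+λ₂ = 1.498258·0.186 + -0.236208 = 0.042468 ≈ 0.0425


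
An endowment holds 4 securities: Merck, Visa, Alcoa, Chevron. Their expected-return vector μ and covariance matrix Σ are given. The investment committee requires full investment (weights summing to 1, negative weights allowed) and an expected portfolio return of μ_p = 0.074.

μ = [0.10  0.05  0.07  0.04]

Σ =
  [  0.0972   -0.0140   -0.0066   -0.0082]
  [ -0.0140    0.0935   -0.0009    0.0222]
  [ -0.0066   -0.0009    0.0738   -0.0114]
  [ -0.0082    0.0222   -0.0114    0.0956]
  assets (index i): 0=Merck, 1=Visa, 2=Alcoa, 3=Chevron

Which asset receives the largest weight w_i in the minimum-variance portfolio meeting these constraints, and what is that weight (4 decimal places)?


Merck (0.3748)

x=Σ⁻¹μ = [1.2381  0.6077  1.1470  0.5203]
y=Σ⁻¹𝟙 = [13.8453  10.2571  16.6515  11.2516]
a=μᵀx=0.255295  b=𝟙ᵀx=3.513047  c=𝟙ᵀy=52.005393  D=ac−b²=0.935218
λ₁=(c·0.074−b)/D = (52.005393·0.074−3.513047)/0.935218 = 0.358581
λ₂=(a−b·0.074)/D = (0.255295−3.513047·0.074)/0.935218 = -0.004994
w* = 0.358581·x + -0.004994·y:
  w_0 = 0.358581·1.2381 + -0.004994·13.8453 = 0.3748  (Merck)
  w_1 = 0.358581·0.6077 + -0.004994·10.2571 = 0.1667  (Visa)
  w_2 = 0.358581·1.1470 + -0.004994·16.6515 = 0.3281  (Alcoa)
  w_3 = 0.358581·0.5203 + -0.004994·11.2516 = 0.1304  (Chevron)
Σw_i=1.0000  μᵀw=0.0740
σ²=wᵀΣw=λ₁·μ_p+λ₂ = 0.358581·0.074 + -0.004994 = 0.021541 ≈ 0.0215


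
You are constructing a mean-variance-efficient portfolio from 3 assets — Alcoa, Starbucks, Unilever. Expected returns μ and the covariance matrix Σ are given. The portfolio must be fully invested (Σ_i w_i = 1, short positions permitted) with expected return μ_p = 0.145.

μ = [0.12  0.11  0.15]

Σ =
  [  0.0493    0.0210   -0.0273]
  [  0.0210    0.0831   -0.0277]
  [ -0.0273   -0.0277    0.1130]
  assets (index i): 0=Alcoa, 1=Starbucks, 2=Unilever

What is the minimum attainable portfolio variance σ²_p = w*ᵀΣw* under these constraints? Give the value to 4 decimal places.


0.0656

u=Σ⁻¹μ = [3.2162  1.3203  2.4281]
v=Σ⁻¹𝟙 = [25.1896  11.5938  17.7772]
a=μᵀu=0.895399  b=𝟙ᵀu=6.964656  c=𝟙ᵀv=54.560649  D=ac−b²=0.347108
λ₁=(c·0.145−b)/D = (54.560649·0.145−6.964656)/0.347108 = 2.727214
λ₂=(a−b·0.145)/D = (0.895399−6.964656·0.145)/0.347108 = -0.329800
w* = 2.727214·u + -0.329800·v:
  w_0 = 2.727214·3.2162 + -0.329800·25.1896 = 0.4639  (Alcoa)
  w_1 = 2.727214·1.3203 + -0.329800·11.5938 = -0.2229  (Starbucks)
  w_2 = 2.727214·2.4281 + -0.329800·17.7772 = 0.7590  (Unilever)
Σw_i=1.0000  μᵀw=0.1450
σ²=wᵀΣw=λ₁·μ_p+λ₂ = 2.727214·0.145 + -0.329800 = 0.065646 ≈ 0.0656


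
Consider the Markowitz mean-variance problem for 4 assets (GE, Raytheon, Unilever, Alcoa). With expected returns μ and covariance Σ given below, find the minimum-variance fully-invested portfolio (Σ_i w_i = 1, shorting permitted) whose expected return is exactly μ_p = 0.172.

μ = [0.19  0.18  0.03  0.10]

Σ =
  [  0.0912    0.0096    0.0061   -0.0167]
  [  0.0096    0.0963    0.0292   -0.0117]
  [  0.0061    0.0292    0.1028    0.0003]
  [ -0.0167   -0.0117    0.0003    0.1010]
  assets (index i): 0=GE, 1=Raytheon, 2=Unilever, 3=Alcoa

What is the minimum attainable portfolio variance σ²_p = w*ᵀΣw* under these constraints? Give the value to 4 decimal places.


0.0323

p=Σ⁻¹μ = [2.1930  1.9642  -0.4008  1.5814]
q=Σ⁻¹𝟙 = [11.9642  8.7903  6.4832  12.8783]
a=μᵀp=0.916341  b=𝟙ᵀp=5.337773  c=𝟙ᵀq=40.115991  D=ac−b²=8.268121
λ₁=(c·0.172−b)/D = (40.115991·0.172−5.337773)/8.268121 = 0.188940
λ₂=(a−b·0.172)/D = (0.916341−5.337773·0.172)/8.268121 = -0.000212
w* = 0.188940·p + -0.000212·q:
  w_0 = 0.188940·2.1930 + -0.000212·11.9642 = 0.4118  (GE)
  w_1 = 0.188940·1.9642 + -0.000212·8.7903 = 0.3693  (Raytheon)
  w_2 = 0.188940·-0.4008 + -0.000212·6.4832 = -0.0771  (Unilever)
  w_3 = 0.188940·1.5814 + -0.000212·12.8783 = 0.2961  (Alcoa)
Σw_i=1.0000  μᵀw=0.1720
σ²=wᵀΣw=λ₁·μ_p+λ₂ = 0.188940·0.172 + -0.000212 = 0.032285 ≈ 0.0323


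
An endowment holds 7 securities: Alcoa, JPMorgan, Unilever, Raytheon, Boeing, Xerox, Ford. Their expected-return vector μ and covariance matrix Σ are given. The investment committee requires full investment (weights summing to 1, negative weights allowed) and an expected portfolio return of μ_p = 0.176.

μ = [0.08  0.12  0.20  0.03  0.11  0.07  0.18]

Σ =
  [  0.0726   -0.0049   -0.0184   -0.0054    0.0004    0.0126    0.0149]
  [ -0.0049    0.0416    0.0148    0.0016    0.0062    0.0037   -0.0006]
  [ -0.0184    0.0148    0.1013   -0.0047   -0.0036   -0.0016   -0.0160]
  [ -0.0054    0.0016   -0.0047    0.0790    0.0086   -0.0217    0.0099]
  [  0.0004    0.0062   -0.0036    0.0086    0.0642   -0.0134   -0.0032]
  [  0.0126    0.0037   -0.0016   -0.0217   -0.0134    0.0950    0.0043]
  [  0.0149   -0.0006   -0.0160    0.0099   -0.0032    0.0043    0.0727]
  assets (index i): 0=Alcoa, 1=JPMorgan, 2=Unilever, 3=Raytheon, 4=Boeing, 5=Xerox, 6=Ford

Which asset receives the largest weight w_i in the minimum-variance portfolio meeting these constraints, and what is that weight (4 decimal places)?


Ford (0.4007)

x=Σ⁻¹μ = [1.1446  1.8254  2.4494  0.2099  1.9355  0.7491  2.8078]
y=Σ⁻¹𝟙 = [14.5900  17.0686  13.3395  14.5082  15.9814  13.1857  11.7895]
a=μᵀx=1.577526  b=𝟙ᵀx=11.121627  c=𝟙ᵀy=100.462767  D=ac−b²=34.792037
λ₁=(c·0.176−b)/D = (100.462767·0.176−11.121627)/34.792037 = 0.188544
λ₂=(a−b·0.176)/D = (1.577526−11.121627·0.176)/34.792037 = -0.010919
w* = 0.188544·x + -0.010919·y:
  w_0 = 0.188544·1.1446 + -0.010919·14.5900 = 0.0565  (Alcoa)
  w_1 = 0.188544·1.8254 + -0.010919·17.0686 = 0.1578  (JPMorgan)
  w_2 = 0.188544·2.4494 + -0.010919·13.3395 = 0.3162  (Unilever)
  w_3 = 0.188544·0.2099 + -0.010919·14.5082 = -0.1188  (Raytheon)
  w_4 = 0.188544·1.9355 + -0.010919·15.9814 = 0.1904  (Boeing)
  w_5 = 0.188544·0.7491 + -0.010919·13.1857 = -0.0027  (Xerox)
  w_6 = 0.188544·2.8078 + -0.010919·11.7895 = 0.4007  (Ford)
Σw_i=1.0000  μᵀw=0.1760
σ²=wᵀΣw=λ₁·μ_p+λ₂ = 0.188544·0.176 + -0.010919 = 0.022265 ≈ 0.0223


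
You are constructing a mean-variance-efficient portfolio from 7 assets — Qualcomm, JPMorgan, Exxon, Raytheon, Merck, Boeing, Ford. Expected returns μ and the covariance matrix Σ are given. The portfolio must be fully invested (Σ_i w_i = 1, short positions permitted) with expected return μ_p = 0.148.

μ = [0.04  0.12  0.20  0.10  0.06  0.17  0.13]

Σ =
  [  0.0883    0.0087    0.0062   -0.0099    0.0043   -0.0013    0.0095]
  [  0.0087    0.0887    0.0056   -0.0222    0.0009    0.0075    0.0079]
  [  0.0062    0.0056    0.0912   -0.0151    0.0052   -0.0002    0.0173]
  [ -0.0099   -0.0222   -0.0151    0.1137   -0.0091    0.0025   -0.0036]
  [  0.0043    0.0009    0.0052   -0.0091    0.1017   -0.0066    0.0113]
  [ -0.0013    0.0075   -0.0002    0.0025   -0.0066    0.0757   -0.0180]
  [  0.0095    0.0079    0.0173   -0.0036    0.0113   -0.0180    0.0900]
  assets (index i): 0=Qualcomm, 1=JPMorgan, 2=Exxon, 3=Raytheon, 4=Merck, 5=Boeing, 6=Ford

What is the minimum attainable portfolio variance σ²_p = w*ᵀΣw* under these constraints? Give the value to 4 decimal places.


0.0163

u=Σ⁻¹μ = [0.2073  1.2259  2.0493  1.4470  0.6001  2.4701  1.3976]
v=Σ⁻¹𝟙 = [9.8306  10.9439  9.5616  13.8295  9.9789  15.0104  9.5772]
a=μᵀu=1.347567  b=𝟙ᵀu=9.397308  c=𝟙ᵀv=78.732142  D=ac−b²=17.787464
λ₁=(c·0.148−b)/D = (78.732142·0.148−9.397308)/17.787464 = 0.126777
λ₂=(a−b·0.148)/D = (1.347567−9.397308·0.148)/17.787464 = -0.002431
w* = 0.126777·u + -0.002431·v:
  w_0 = 0.126777·0.2073 + -0.002431·9.8306 = 0.0024  (Qualcomm)
  w_1 = 0.126777·1.2259 + -0.002431·10.9439 = 0.1288  (JPMorgan)
  w_2 = 0.126777·2.0493 + -0.002431·9.5616 = 0.2366  (Exxon)
  w_3 = 0.126777·1.4470 + -0.002431·13.8295 = 0.1498  (Raytheon)
  w_4 = 0.126777·0.6001 + -0.002431·9.9789 = 0.0518  (Merck)
  w_5 = 0.126777·2.4701 + -0.002431·15.0104 = 0.2767  (Boeing)
  w_6 = 0.126777·1.3976 + -0.002431·9.5772 = 0.1539  (Ford)
Σw_i=1.0000  μᵀw=0.1480
σ²=wᵀΣw=λ₁·μ_p+λ₂ = 0.126777·0.148 + -0.002431 = 0.016332 ≈ 0.0163


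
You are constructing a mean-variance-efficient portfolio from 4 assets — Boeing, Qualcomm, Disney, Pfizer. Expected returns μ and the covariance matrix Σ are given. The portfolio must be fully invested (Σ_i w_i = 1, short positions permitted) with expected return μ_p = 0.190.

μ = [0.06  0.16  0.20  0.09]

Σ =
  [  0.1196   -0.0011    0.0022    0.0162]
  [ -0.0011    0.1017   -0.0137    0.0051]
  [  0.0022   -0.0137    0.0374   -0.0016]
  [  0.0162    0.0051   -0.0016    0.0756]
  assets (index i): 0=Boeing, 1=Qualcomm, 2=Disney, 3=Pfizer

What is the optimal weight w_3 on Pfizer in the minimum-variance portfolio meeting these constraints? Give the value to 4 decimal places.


0.0474

x=Σ⁻¹μ = [0.2584  2.3617  6.2449  1.1079]
y=Σ⁻¹𝟙 = [6.3255  13.6084  31.8482  11.6281]
a=μᵀx=1.742084  b=𝟙ᵀx=9.973049  c=𝟙ᵀy=63.410203  D=ac−b²=11.004199
λ₁=(c·0.190−b)/D = (63.410203·0.190−9.973049)/11.004199 = 0.188554
λ₂=(a−b·0.190)/D = (1.742084−9.973049·0.190)/11.004199 = -0.013885
w* = 0.188554·x + -0.013885·y:
  w_0 = 0.188554·0.2584 + -0.013885·6.3255 = -0.0391  (Boeing)
  w_1 = 0.188554·2.3617 + -0.013885·13.6084 = 0.2564  (Qualcomm)
  w_2 = 0.188554·6.2449 + -0.013885·31.8482 = 0.7353  (Disney)
  w_3 = 0.188554·1.1079 + -0.013885·11.6281 = 0.0474  (Pfizer)
Σw_i=1.0000  μᵀw=0.1900
σ²=wᵀΣw=λ₁·μ_p+λ₂ = 0.188554·0.190 + -0.013885 = 0.021940 ≈ 0.0219


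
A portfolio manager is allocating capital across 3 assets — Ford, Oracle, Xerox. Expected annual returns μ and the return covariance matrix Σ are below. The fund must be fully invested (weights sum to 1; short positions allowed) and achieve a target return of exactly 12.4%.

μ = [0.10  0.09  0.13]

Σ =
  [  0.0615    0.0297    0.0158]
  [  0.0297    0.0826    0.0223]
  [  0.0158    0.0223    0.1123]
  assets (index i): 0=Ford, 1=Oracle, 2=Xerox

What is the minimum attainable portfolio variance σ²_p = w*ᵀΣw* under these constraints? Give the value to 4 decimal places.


g=Σ⁻¹μ = [1.1920  0.4160  0.9073]
h=Σ⁻¹𝟙 = [11.6810  6.2829  6.0136]
a=μᵀg=0.274592  b=𝟙ᵀg=2.515336  c=𝟙ᵀh=23.977565  D=ac−b²=0.257130
λ₁=(c·0.124−b)/D = (23.977565·0.124−2.515336)/0.257130 = 1.780744
λ₂=(a−b·0.124)/D = (0.274592−2.515336·0.124)/0.257130 = -0.145101
w* = 1.780744·g + -0.145101·h:
  w_0 = 1.780744·1.1920 + -0.145101·11.6810 = 0.4277  (Ford)
  w_1 = 1.780744·0.4160 + -0.145101·6.2829 = -0.1708  (Oracle)
  w_2 = 1.780744·0.9073 + -0.145101·6.0136 = 0.7431  (Xerox)
Σw_i=1.0000  μᵀw=0.1240
σ²=wᵀΣw=λ₁·μ_p+λ₂ = 1.780744·0.124 + -0.145101 = 0.075711 ≈ 0.0757

0.0757


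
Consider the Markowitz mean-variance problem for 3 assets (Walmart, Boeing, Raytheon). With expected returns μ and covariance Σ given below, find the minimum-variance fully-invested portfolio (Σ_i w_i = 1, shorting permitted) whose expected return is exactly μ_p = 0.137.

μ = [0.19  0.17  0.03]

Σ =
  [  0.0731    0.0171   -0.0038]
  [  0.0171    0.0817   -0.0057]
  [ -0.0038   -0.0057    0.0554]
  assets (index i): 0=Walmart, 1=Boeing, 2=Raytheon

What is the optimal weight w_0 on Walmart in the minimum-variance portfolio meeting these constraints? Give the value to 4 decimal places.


g=Σ⁻¹μ = [2.2537  1.6696  0.8679]
h=Σ⁻¹𝟙 = [12.1244  11.0993  20.0242]
a=μᵀg=0.738081  b=𝟙ᵀg=4.791238  c=𝟙ᵀh=43.247841  D=ac−b²=8.964431
λ₁=(c·0.137−b)/D = (43.247841·0.137−4.791238)/8.964431 = 0.126468
λ₂=(a−b·0.137)/D = (0.738081−4.791238·0.137)/8.964431 = 0.009112
w* = 0.126468·g + 0.009112·h:
  w_0 = 0.126468·2.2537 + 0.009112·12.1244 = 0.3955  (Walmart)
  w_1 = 0.126468·1.6696 + 0.009112·11.0993 = 0.3123  (Boeing)
  w_2 = 0.126468·0.8679 + 0.009112·20.0242 = 0.2922  (Raytheon)
Σw_i=1.0000  μᵀw=0.1370
σ²=wᵀΣw=λ₁·μ_p+λ₂ = 0.126468·0.137 + 0.009112 = 0.026438 ≈ 0.0264

0.3955


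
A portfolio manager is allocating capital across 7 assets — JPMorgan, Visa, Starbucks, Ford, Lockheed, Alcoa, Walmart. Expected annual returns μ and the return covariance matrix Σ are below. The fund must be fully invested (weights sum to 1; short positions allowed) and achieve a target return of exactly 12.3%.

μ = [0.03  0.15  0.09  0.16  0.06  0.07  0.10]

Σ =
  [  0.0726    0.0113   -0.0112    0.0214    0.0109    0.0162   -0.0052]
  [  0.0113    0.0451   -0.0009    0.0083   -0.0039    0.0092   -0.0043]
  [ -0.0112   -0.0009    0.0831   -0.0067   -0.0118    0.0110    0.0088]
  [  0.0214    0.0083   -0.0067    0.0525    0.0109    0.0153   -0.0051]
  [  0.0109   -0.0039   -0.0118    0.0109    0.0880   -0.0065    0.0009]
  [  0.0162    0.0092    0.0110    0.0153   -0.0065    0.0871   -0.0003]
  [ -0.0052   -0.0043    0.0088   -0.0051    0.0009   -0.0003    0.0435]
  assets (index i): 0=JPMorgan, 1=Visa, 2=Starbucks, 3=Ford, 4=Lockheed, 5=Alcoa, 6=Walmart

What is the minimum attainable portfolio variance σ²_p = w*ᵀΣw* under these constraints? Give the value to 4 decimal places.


0.0115

g=Σ⁻¹μ = [-0.7455  3.2794  1.0822  3.1031  0.6509  -0.0281  2.6651]
h=Σ⁻¹𝟙 = [7.6816  20.4719  12.6956  12.8488  11.5456  4.9762  24.6640]
a=μᵀg=1.367033  b=𝟙ᵀg=10.007102  c=𝟙ᵀh=94.883614  D=ac−b²=29.566968
λ₁=(c·0.123−b)/D = (94.883614·0.123−10.007102)/29.566968 = 0.056265
λ₂=(a−b·0.123)/D = (1.367033−10.007102·0.123)/29.566968 = 0.004605
w* = 0.056265·g + 0.004605·h:
  w_0 = 0.056265·-0.7455 + 0.004605·7.6816 = -0.0066  (JPMorgan)
  w_1 = 0.056265·3.2794 + 0.004605·20.4719 = 0.2788  (Visa)
  w_2 = 0.056265·1.0822 + 0.004605·12.6956 = 0.1194  (Starbucks)
  w_3 = 0.056265·3.1031 + 0.004605·12.8488 = 0.2338  (Ford)
  w_4 = 0.056265·0.6509 + 0.004605·11.5456 = 0.0898  (Lockheed)
  w_5 = 0.056265·-0.0281 + 0.004605·4.9762 = 0.0213  (Alcoa)
  w_6 = 0.056265·2.6651 + 0.004605·24.6640 = 0.2635  (Walmart)
Σw_i=1.0000  μᵀw=0.1230
σ²=wᵀΣw=λ₁·μ_p+λ₂ = 0.056265·0.123 + 0.004605 = 0.011526 ≈ 0.0115


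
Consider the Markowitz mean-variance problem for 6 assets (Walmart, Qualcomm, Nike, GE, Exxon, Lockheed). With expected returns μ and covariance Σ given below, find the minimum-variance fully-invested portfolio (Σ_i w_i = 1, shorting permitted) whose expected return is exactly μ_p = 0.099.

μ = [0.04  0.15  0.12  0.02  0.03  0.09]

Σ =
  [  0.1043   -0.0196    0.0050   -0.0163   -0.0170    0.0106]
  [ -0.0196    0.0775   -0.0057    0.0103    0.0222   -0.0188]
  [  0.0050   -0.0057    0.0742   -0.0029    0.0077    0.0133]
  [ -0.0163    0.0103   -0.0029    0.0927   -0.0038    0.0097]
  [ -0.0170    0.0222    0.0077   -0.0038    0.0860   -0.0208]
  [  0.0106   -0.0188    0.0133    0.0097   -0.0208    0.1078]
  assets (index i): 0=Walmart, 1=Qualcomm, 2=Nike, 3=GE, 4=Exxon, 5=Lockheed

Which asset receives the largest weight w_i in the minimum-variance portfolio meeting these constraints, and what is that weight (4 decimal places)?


Qualcomm (0.3255)

p=Σ⁻¹μ = [0.6619  2.4789  1.5914  -0.0000  -0.0624  0.9937]
q=Σ⁻¹𝟙 = [14.6541  14.7663  10.8630  11.4884  12.7885  10.5042]
a=μᵀp=0.676837  b=𝟙ᵀp=5.663468  c=𝟙ᵀq=75.064510  D=ac−b²=18.731577
λ₁=(c·0.099−b)/D = (75.064510·0.099−5.663468)/18.731577 = 0.094382
λ₂=(a−b·0.099)/D = (0.676837−5.663468·0.099)/18.731577 = 0.006201
w* = 0.094382·p + 0.006201·q:
  w_0 = 0.094382·0.6619 + 0.006201·14.6541 = 0.1533  (Walmart)
  w_1 = 0.094382·2.4789 + 0.006201·14.7663 = 0.3255  (Qualcomm)
  w_2 = 0.094382·1.5914 + 0.006201·10.8630 = 0.2176  (Nike)
  w_3 = 0.094382·-0.0000 + 0.006201·11.4884 = 0.0712  (GE)
  w_4 = 0.094382·-0.0624 + 0.006201·12.7885 = 0.0734  (Exxon)
  w_5 = 0.094382·0.9937 + 0.006201·10.5042 = 0.1589  (Lockheed)
Σw_i=1.0000  μᵀw=0.0990
σ²=wᵀΣw=λ₁·μ_p+λ₂ = 0.094382·0.099 + 0.006201 = 0.015545 ≈ 0.0155


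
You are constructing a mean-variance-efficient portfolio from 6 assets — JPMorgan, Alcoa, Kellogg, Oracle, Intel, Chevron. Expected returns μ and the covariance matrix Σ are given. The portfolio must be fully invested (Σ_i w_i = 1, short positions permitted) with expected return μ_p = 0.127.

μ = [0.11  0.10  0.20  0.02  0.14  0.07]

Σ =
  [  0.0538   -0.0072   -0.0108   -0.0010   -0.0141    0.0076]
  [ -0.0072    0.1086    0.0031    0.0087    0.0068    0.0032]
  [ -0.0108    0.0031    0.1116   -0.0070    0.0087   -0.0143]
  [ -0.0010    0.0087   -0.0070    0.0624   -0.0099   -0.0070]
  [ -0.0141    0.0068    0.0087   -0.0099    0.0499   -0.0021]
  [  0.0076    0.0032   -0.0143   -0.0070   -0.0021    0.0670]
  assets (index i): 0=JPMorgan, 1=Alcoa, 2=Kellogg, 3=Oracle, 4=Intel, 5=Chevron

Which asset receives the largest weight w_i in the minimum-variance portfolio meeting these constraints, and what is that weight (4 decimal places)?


p=Σ⁻¹μ = [3.3321  0.7219  2.0595  1.2206  3.5871  1.3119]
q=Σ⁻¹𝟙 = [27.9114  6.3675  12.8783  23.8129  30.2806  17.6409]
a=μᵀp=1.469064  b=𝟙ᵀp=12.233061  c=𝟙ᵀq=118.891529  D=ac−b²=25.011452
λ₁=(c·0.127−b)/D = (118.891529·0.127−12.233061)/25.011452 = 0.114594
λ₂=(a−b·0.127)/D = (1.469064−12.233061·0.127)/25.011452 = -0.003380
w* = 0.114594·p + -0.003380·q:
  w_0 = 0.114594·3.3321 + -0.003380·27.9114 = 0.2875  (JPMorgan)
  w_1 = 0.114594·0.7219 + -0.003380·6.3675 = 0.0612  (Alcoa)
  w_2 = 0.114594·2.0595 + -0.003380·12.8783 = 0.1925  (Kellogg)
  w_3 = 0.114594·1.2206 + -0.003380·23.8129 = 0.0594  (Oracle)
  w_4 = 0.114594·3.5871 + -0.003380·30.2806 = 0.3087  (Intel)
  w_5 = 0.114594·1.3119 + -0.003380·17.6409 = 0.0907  (Chevron)
Σw_i=1.0000  μᵀw=0.1270
σ²=wᵀΣw=λ₁·μ_p+λ₂ = 0.114594·0.127 + -0.003380 = 0.011174 ≈ 0.0112

Intel (0.3087)


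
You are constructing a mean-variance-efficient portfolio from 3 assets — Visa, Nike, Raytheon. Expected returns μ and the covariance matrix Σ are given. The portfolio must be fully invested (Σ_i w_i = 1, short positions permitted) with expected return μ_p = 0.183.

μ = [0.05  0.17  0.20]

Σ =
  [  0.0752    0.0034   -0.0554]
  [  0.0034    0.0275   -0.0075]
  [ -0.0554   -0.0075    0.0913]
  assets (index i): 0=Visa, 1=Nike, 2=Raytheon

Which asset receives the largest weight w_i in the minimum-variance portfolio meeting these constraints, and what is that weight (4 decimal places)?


Nike (0.7072)

x=Σ⁻¹μ = [4.3178  7.1195  5.3954]
y=Σ⁻¹𝟙 = [39.8011  41.9565  38.5504]
a=μᵀx=2.505290  b=𝟙ᵀx=16.832749  c=𝟙ᵀy=120.308038  D=ac−b²=18.065068
λ₁=(c·0.183−b)/D = (120.308038·0.183−16.832749)/18.065068 = 0.286942
λ₂=(a−b·0.183)/D = (2.505290−16.832749·0.183)/18.065068 = -0.031835
w* = 0.286942·x + -0.031835·y:
  w_0 = 0.286942·4.3178 + -0.031835·39.8011 = -0.0281  (Visa)
  w_1 = 0.286942·7.1195 + -0.031835·41.9565 = 0.7072  (Nike)
  w_2 = 0.286942·5.3954 + -0.031835·38.5504 = 0.3209  (Raytheon)
Σw_i=1.0000  μᵀw=0.1830
σ²=wᵀΣw=λ₁·μ_p+λ₂ = 0.286942·0.183 + -0.031835 = 0.020675 ≈ 0.0207


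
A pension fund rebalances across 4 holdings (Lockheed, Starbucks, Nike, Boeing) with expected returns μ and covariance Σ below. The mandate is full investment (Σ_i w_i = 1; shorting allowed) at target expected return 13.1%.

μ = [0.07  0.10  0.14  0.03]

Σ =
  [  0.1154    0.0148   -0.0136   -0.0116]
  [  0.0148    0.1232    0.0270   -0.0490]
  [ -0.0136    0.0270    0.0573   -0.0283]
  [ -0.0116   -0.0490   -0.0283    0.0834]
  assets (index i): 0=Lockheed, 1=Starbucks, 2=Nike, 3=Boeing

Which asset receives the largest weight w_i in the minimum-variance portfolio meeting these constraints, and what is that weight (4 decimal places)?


g=Σ⁻¹μ = [1.1198  0.7786  3.3910  2.1236]
h=Σ⁻¹𝟙 = [13.8483  12.2931  30.4979  31.4879]
a=μᵀg=0.694698  b=𝟙ᵀg=7.413040  c=𝟙ᵀh=88.127272  D=ac−b²=6.268677
λ₁=(c·0.131−b)/D = (88.127272·0.131−7.413040)/6.268677 = 0.659092
λ₂=(a−b·0.131)/D = (0.694698−7.413040·0.131)/6.268677 = -0.044094
w* = 0.659092·g + -0.044094·h:
  w_0 = 0.659092·1.1198 + -0.044094·13.8483 = 0.1274  (Lockheed)
  w_1 = 0.659092·0.7786 + -0.044094·12.2931 = -0.0289  (Starbucks)
  w_2 = 0.659092·3.3910 + -0.044094·30.4979 = 0.8902  (Nike)
  w_3 = 0.659092·2.1236 + -0.044094·31.4879 = 0.0112  (Boeing)
Σw_i=1.0000  μᵀw=0.1310
σ²=wᵀΣw=λ₁·μ_p+λ₂ = 0.659092·0.131 + -0.044094 = 0.042247 ≈ 0.0422

Nike (0.8902)


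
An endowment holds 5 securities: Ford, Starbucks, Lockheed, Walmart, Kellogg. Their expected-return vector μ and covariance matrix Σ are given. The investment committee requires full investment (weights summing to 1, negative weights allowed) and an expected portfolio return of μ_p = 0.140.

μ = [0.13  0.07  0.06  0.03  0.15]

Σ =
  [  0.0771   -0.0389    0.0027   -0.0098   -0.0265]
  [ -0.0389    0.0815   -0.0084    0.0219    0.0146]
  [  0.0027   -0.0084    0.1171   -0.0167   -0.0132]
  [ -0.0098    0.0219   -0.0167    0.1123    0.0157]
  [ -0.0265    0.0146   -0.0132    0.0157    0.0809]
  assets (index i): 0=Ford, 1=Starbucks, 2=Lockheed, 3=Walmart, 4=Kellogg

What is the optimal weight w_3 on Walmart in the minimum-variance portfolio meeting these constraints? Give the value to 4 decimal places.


g=Σ⁻¹μ = [3.7622  2.2670  0.8930  -0.1115  2.8447]
h=Σ⁻¹𝟙 = [31.9206  23.6523  12.5756  6.2371  19.3900]
a=μᵀg=1.124729  b=𝟙ᵀg=9.655474  c=𝟙ᵀh=93.775478  D=ac−b²=12.243802
λ₁=(c·0.140−b)/D = (93.775478·0.140−9.655474)/12.243802 = 0.283661
λ₂=(a−b·0.140)/D = (1.124729−9.655474·0.140)/12.243802 = -0.018543
w* = 0.283661·g + -0.018543·h:
  w_0 = 0.283661·3.7622 + -0.018543·31.9206 = 0.4753  (Ford)
  w_1 = 0.283661·2.2670 + -0.018543·23.6523 = 0.2045  (Starbucks)
  w_2 = 0.283661·0.8930 + -0.018543·12.5756 = 0.0201  (Lockheed)
  w_3 = 0.283661·-0.1115 + -0.018543·6.2371 = -0.1473  (Walmart)
  w_4 = 0.283661·2.8447 + -0.018543·19.3900 = 0.4474  (Kellogg)
Σw_i=1.0000  μᵀw=0.1400
σ²=wᵀΣw=λ₁·μ_p+λ₂ = 0.283661·0.140 + -0.018543 = 0.021170 ≈ 0.0212

-0.1473


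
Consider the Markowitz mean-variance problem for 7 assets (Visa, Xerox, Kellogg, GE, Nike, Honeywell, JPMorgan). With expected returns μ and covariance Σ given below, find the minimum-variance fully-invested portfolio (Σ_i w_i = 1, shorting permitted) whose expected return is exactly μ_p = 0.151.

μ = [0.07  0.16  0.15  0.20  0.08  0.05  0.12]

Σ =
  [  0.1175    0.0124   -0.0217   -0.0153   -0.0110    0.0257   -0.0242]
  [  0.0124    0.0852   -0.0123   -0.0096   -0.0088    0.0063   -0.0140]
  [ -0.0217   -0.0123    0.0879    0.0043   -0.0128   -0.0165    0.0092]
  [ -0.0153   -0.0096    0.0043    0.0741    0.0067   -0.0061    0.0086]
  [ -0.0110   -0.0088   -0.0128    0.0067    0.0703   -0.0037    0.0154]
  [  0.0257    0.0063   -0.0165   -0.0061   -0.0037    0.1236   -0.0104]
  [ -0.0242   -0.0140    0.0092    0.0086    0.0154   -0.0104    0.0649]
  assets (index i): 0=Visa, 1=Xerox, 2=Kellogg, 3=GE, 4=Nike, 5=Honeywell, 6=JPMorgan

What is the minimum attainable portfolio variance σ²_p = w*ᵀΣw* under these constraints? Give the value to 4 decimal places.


x=Σ⁻¹μ = [1.5590  2.7772  2.4573  2.9185  1.4844  0.6272  2.0426]
y=Σ⁻¹𝟙 = [15.3909  18.0186  19.4377  15.0097  17.6323  9.3162  17.5988]
a=μᵀx=1.901003  b=𝟙ᵀx=13.866188  c=𝟙ᵀy=112.404238  D=ac−b²=21.409619
λ₁=(c·0.151−b)/D = (112.404238·0.151−13.866188)/21.409619 = 0.145115
λ₂=(a−b·0.151)/D = (1.901003−13.866188·0.151)/21.409619 = -0.009005
w* = 0.145115·x + -0.009005·y:
  w_0 = 0.145115·1.5590 + -0.009005·15.3909 = 0.0876  (Visa)
  w_1 = 0.145115·2.7772 + -0.009005·18.0186 = 0.2408  (Xerox)
  w_2 = 0.145115·2.4573 + -0.009005·19.4377 = 0.1816  (Kellogg)
  w_3 = 0.145115·2.9185 + -0.009005·15.0097 = 0.2884  (GE)
  w_4 = 0.145115·1.4844 + -0.009005·17.6323 = 0.0566  (Nike)
  w_5 = 0.145115·0.6272 + -0.009005·9.3162 = 0.0071  (Honeywell)
  w_6 = 0.145115·2.0426 + -0.009005·17.5988 = 0.1379  (JPMorgan)
Σw_i=1.0000  μᵀw=0.1510
σ²=wᵀΣw=λ₁·μ_p+λ₂ = 0.145115·0.151 + -0.009005 = 0.012907 ≈ 0.0129

0.0129


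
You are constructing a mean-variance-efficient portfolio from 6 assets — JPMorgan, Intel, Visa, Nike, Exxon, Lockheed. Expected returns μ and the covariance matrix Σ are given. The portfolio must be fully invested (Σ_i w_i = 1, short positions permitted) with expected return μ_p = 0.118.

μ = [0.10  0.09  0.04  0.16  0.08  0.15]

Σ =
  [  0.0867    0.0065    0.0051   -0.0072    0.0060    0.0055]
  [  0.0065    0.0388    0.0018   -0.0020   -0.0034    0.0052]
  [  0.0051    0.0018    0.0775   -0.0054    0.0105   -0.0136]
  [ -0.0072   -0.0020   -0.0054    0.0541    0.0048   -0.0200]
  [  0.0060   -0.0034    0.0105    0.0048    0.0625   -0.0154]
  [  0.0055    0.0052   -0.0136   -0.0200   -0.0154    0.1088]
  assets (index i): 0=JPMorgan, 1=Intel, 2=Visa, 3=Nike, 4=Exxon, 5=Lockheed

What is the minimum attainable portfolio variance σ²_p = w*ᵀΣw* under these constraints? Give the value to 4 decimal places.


g=Σ⁻¹μ = [1.0312  2.1301  0.8832  3.9743  1.4011  2.2640]
h=Σ⁻¹𝟙 = [8.9314  24.1772  14.3414  26.6935  16.0787  16.5596]
a=μᵀg=1.417738  b=𝟙ᵀg=11.683932  c=𝟙ᵀh=106.781752  D=ac−b²=14.874268
λ₁=(c·0.118−b)/D = (106.781752·0.118−11.683932)/14.874268 = 0.061604
λ₂=(a−b·0.118)/D = (1.417738−11.683932·0.118)/14.874268 = 0.002624
w* = 0.061604·g + 0.002624·h:
  w_0 = 0.061604·1.0312 + 0.002624·8.9314 = 0.0870  (JPMorgan)
  w_1 = 0.061604·2.1301 + 0.002624·24.1772 = 0.1947  (Intel)
  w_2 = 0.061604·0.8832 + 0.002624·14.3414 = 0.0920  (Visa)
  w_3 = 0.061604·3.9743 + 0.002624·26.6935 = 0.3149  (Nike)
  w_4 = 0.061604·1.4011 + 0.002624·16.0787 = 0.1285  (Exxon)
  w_5 = 0.061604·2.2640 + 0.002624·16.5596 = 0.1829  (Lockheed)
Σw_i=1.0000  μᵀw=0.1180
σ²=wᵀΣw=λ₁·μ_p+λ₂ = 0.061604·0.118 + 0.002624 = 0.009894 ≈ 0.0099

0.0099


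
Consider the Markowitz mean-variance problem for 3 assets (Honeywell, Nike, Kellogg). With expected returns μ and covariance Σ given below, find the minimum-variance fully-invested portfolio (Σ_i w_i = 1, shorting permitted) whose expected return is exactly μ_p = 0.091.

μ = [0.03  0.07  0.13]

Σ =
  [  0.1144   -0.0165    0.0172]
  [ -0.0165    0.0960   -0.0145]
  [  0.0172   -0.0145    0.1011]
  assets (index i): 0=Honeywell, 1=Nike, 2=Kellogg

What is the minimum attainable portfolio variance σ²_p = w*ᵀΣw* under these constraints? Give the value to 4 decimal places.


0.0335

u=Σ⁻¹μ = [0.1932  0.9727  1.3925]
v=Σ⁻¹𝟙 = [9.1492  13.5414  10.2768]
a=μᵀu=0.254908  b=𝟙ᵀu=2.558359  c=𝟙ᵀv=32.967443  D=ac−b²=1.858473
λ₁=(c·0.091−b)/D = (32.967443·0.091−2.558359)/1.858473 = 0.237657
λ₂=(a−b·0.091)/D = (0.254908−2.558359·0.091)/1.858473 = 0.011890
w* = 0.237657·u + 0.011890·v:
  w_0 = 0.237657·0.1932 + 0.011890·9.1492 = 0.1547  (Honeywell)
  w_1 = 0.237657·0.9727 + 0.011890·13.5414 = 0.3922  (Nike)
  w_2 = 0.237657·1.3925 + 0.011890·10.2768 = 0.4531  (Kellogg)
Σw_i=1.0000  μᵀw=0.0910
σ²=wᵀΣw=λ₁·μ_p+λ₂ = 0.237657·0.091 + 0.011890 = 0.033517 ≈ 0.0335
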